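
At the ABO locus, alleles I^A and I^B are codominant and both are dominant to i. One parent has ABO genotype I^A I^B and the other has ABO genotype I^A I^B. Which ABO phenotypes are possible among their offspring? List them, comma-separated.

Gametes from I^A I^B × I^A I^B give offspring ABO genotypes I^A I^A, I^A I^B, I^B I^B, i.e. phenotypes A, B, AB.

A, B, AB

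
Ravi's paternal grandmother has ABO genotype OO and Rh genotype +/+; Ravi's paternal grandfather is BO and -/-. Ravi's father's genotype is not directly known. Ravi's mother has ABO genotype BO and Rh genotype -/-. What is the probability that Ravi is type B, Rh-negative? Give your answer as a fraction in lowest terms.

5/16

Ravi's father's ABO genotype from OO × BO: 1/2 BO, 1/2 OO.
Crossing each possibility with the mother BO and summing P(type B): 1/2·3/4 + 1/2·1/2 = 5/8.
Similarly for Rh via the father's Rh distribution: P(Rh-) = 1/2.
Independent loci: 5/8 × 1/2 = 5/16.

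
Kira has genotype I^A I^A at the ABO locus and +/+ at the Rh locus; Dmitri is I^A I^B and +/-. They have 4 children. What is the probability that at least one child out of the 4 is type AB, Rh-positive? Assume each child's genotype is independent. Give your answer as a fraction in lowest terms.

15/16

ABO cross I^A I^A × I^A I^B → 1/2 A, 1/2 AB.
Rh cross +/+ × +/- → 1 Rh+; so P(type AB, Rh-positive) = 1/2 × 1 = 1/2 per child.
P(none) = (1/2)^4 = 1/16; P(at least one) = 1 − 1/16 = 15/16.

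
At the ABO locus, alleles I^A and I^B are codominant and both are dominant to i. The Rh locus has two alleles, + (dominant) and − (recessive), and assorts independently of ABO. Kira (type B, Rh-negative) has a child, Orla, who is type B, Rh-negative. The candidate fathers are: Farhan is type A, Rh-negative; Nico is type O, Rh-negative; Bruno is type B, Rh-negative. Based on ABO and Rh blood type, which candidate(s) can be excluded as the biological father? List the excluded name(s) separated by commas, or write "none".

A candidate is excluded only if no genotype consistent with his phenotype could produce a type B, Rh-negative child with a type B, Rh-negative mother.
Every candidate has at least one consistent genotype combination, so none can be excluded.

none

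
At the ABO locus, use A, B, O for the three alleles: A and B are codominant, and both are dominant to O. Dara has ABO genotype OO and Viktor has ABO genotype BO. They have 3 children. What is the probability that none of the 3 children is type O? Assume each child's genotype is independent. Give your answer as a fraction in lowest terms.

1/8

ABO cross OO × BO → 1/2 O, 1/2 B.
So P(type O) = 1/2 per child.
P(not type O) = 1/2 for one child; (1/2)^3 = 1/8.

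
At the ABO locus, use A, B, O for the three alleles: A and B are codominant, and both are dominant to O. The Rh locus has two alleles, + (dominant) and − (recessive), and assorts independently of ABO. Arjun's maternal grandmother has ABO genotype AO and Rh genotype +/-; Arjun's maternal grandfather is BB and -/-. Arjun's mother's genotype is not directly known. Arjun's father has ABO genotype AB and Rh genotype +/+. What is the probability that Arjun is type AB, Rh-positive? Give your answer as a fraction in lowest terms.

Arjun's mother's ABO genotype from AO × BB: 1/2 AB, 1/2 BO.
Crossing each possibility with the father AB and summing P(type AB): 1/2·1/2 + 1/2·1/4 = 3/8.
Similarly for Rh via the mother's Rh distribution: P(Rh+) = 1.
Independent loci: 3/8 × 1 = 3/8.

3/8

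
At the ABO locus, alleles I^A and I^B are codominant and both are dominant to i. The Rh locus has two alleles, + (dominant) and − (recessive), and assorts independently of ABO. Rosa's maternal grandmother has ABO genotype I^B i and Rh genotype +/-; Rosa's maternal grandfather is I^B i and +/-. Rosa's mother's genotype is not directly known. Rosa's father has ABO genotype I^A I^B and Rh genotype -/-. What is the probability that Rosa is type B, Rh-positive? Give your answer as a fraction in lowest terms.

Rosa's mother's ABO genotype from I^B i × I^B i: 1/4 I^B I^B, 1/2 I^B i, 1/4 i i.
Crossing each possibility with the father I^A I^B and summing P(type B): 1/4·1/2 + 1/2·1/2 + 1/4·1/2 = 1/2.
Similarly for Rh via the mother's Rh distribution: P(Rh+) = 1/2.
Independent loci: 1/2 × 1/2 = 1/4.

1/4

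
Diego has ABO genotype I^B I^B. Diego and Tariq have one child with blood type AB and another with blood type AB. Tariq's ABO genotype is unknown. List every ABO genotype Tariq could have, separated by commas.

For each candidate genotype of Tariq, check whether crossing it with I^B I^B can produce every observed child phenotype.
  I^A I^A → possible child types {AB} ✓
  I^A I^B → possible child types {B, AB} ✓
  I^A i → possible child types {B, AB} ✓
  I^B I^B → possible child types {B} ✗
  I^B i → possible child types {B} ✗
  i i → possible child types {B} ✗

I^A I^A, I^A I^B, I^A i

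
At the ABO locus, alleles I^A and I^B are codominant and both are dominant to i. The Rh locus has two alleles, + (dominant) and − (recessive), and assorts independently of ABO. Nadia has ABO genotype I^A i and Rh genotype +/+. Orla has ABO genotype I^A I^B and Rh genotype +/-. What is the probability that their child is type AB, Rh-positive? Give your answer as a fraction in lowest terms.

1/4

ABO cross I^A i × I^A I^B → offspring phenotypes: 1/2 A, 1/4 B, 1/4 AB.
Rh cross +/+ × +/- → 1 Rh+.
Independent loci: P(type AB, Rh-positive) = 1/4 × 1 = 1/4.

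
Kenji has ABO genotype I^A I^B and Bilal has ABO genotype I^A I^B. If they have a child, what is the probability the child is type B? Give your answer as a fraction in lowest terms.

ABO cross I^A I^B × I^A I^B → offspring phenotypes: 1/4 A, 1/4 B, 1/2 AB.
So P(type B) = 1/4.

1/4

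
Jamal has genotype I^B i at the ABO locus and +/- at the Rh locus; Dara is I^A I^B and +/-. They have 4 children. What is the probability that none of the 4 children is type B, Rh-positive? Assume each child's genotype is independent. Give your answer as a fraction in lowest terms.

625/4096

ABO cross I^B i × I^A I^B → 1/4 A, 1/2 B, 1/4 AB.
Rh cross +/- × +/- → 3/4 Rh+, 1/4 Rh-; so P(type B, Rh-positive) = 1/2 × 3/4 = 3/8 per child.
P(not type B, Rh-positive) = 5/8 for one child; (5/8)^4 = 625/4096.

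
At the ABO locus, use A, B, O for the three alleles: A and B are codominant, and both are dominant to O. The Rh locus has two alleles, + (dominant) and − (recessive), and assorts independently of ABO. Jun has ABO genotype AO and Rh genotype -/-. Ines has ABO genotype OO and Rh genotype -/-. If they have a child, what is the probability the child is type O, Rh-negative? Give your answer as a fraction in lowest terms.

ABO cross AO × OO → offspring phenotypes: 1/2 O, 1/2 A.
Rh cross -/- × -/- → 1 Rh-.
Independent loci: P(type O, Rh-negative) = 1/2 × 1 = 1/2.

1/2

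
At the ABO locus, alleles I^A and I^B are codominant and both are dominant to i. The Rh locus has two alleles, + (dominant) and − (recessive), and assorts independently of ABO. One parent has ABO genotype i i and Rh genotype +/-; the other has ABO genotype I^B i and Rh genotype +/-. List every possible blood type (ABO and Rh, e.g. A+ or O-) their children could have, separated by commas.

Gametes from i i × I^B i give offspring ABO genotypes I^B i, i i, i.e. phenotypes O, B.
Rh cross +/- × +/- → phenotypes Rh+, Rh-.
Combining independently: O+, O-, B+, B-.

O+, O-, B+, B-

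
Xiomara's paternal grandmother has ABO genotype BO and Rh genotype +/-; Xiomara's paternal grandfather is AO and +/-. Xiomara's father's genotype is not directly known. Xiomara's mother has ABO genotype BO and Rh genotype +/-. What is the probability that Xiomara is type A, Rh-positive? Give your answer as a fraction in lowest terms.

3/32

Xiomara's father's ABO genotype from BO × AO: 1/4 AB, 1/4 AO, 1/4 BO, 1/4 OO.
Crossing each possibility with the mother BO and summing P(type A): 1/4·1/4 + 1/4·1/4 + 1/4·0 + 1/4·0 = 1/8.
Similarly for Rh via the father's Rh distribution: P(Rh+) = 3/4.
Independent loci: 1/8 × 3/4 = 3/32.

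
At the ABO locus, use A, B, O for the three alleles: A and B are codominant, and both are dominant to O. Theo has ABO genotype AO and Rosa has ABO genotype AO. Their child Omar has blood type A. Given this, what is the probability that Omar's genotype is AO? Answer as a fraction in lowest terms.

Cross AO × AO → 1/4 AA, 1/2 AO, 1/4 OO.
Type-A genotypes among offspring: AA (1/4), AO (1/2); total 3/4.
P(AO | type A) = (1/2) / (3/4) = 2/3.

2/3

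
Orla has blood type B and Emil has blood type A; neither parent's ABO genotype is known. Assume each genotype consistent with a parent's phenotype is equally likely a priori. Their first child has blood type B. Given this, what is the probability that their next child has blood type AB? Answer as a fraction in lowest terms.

5/12

Possible genotypes: Orla ∈ {BB, BO}; Emil ∈ {AA, AO}.
Weight each parental genotype pair by prior × P(type-B child):
  BB × AO: posterior weight 2/3; P(next child type AB) = 1/2.
  BO × AO: posterior weight 1/3; P(next child type AB) = 1/4.
Weighted sum = 5/12.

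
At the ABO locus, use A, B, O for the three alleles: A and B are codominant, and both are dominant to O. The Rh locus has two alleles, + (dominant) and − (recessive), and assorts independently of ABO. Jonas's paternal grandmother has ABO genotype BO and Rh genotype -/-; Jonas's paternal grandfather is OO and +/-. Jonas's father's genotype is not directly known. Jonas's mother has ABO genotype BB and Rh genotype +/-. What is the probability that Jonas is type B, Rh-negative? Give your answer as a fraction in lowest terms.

3/8

Jonas's father's ABO genotype from BO × OO: 1/2 BO, 1/2 OO.
Crossing each possibility with the mother BB and summing P(type B): 1/2·1 + 1/2·1 = 1.
Similarly for Rh via the father's Rh distribution: P(Rh-) = 3/8.
Independent loci: 1 × 3/8 = 3/8.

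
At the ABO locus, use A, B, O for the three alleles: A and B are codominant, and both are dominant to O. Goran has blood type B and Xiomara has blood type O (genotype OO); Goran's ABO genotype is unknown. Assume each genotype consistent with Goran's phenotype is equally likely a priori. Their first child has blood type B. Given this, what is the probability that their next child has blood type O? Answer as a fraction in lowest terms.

1/6

Possible genotypes: Goran ∈ {BB, BO}; Xiomara ∈ {OO}.
Weight each parental genotype pair by prior × P(type-B child):
  BB × OO: posterior weight 2/3; P(next child type O) = 0.
  BO × OO: posterior weight 1/3; P(next child type O) = 1/2.
Weighted sum = 1/6.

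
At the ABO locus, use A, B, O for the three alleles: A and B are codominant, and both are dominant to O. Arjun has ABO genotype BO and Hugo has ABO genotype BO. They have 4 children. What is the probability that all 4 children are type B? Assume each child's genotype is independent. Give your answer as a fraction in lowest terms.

ABO cross BO × BO → 1/4 O, 3/4 B.
So P(type B) = 3/4 per child.
All 4 independent: (3/4)^4 = 81/256.

81/256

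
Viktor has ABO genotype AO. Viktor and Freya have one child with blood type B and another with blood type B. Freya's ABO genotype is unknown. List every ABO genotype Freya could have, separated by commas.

For each candidate genotype of Freya, check whether crossing it with AO can produce every observed child phenotype.
  AA → possible child types {A} ✗
  AB → possible child types {A, B, AB} ✓
  AO → possible child types {O, A} ✗
  BB → possible child types {B, AB} ✓
  BO → possible child types {O, A, B, AB} ✓
  OO → possible child types {O, A} ✗

AB, BB, BO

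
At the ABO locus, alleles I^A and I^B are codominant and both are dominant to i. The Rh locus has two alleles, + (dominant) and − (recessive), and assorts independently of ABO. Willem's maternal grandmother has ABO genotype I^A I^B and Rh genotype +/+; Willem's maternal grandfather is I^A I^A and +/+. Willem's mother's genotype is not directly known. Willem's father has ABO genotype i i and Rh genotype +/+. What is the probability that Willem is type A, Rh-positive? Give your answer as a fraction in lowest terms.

Willem's mother's ABO genotype from I^A I^B × I^A I^A: 1/2 I^A I^A, 1/2 I^A I^B.
Crossing each possibility with the father i i and summing P(type A): 1/2·1 + 1/2·1/2 = 3/4.
Similarly for Rh via the mother's Rh distribution: P(Rh+) = 1.
Independent loci: 3/4 × 1 = 3/4.

3/4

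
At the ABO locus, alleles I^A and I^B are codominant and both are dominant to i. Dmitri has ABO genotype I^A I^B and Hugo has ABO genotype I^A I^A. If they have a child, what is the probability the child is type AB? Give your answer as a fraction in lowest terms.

1/2

ABO cross I^A I^B × I^A I^A → offspring phenotypes: 1/2 A, 1/2 AB.
So P(type AB) = 1/2.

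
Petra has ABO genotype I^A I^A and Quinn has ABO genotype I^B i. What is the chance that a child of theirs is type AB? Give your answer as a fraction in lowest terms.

ABO cross I^A I^A × I^B i → offspring phenotypes: 1/2 A, 1/2 AB.
So P(type AB) = 1/2.

1/2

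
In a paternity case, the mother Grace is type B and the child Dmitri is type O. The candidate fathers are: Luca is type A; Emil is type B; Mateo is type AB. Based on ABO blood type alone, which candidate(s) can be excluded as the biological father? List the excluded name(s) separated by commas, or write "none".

A candidate is excluded only if no genotype consistent with his phenotype could produce a type O child with a type B mother.
Mateo (type AB): no genotype consistent with that phenotype can produce a type-O child with a type-B mother.

Mateo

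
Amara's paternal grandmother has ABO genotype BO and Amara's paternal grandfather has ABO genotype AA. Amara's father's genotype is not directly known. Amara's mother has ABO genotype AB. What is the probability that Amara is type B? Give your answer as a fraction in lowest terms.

1/4

Amara's father's ABO genotype from BO × AA: 1/2 AB, 1/2 AO.
Crossing each possibility with the mother AB and summing P(type B): 1/2·1/4 + 1/2·1/4 = 1/4.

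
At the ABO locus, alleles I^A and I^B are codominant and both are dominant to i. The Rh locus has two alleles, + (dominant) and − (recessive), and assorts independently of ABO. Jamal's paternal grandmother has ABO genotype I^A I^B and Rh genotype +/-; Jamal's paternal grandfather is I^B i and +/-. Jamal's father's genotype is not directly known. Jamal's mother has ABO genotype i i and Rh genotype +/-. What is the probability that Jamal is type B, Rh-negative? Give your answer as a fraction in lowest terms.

Jamal's father's ABO genotype from I^A I^B × I^B i: 1/4 I^A I^B, 1/4 I^A i, 1/4 I^B I^B, 1/4 I^B i.
Crossing each possibility with the mother i i and summing P(type B): 1/4·1/2 + 1/4·0 + 1/4·1 + 1/4·1/2 = 1/2.
Similarly for Rh via the father's Rh distribution: P(Rh-) = 1/4.
Independent loci: 1/2 × 1/4 = 1/8.

1/8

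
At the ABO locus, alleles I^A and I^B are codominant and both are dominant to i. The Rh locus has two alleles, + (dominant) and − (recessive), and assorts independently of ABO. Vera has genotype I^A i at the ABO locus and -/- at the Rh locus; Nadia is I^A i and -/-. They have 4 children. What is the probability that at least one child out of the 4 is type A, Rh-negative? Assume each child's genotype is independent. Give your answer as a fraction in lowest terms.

ABO cross I^A i × I^A i → 1/4 O, 3/4 A.
Rh cross -/- × -/- → 1 Rh-; so P(type A, Rh-negative) = 3/4 × 1 = 3/4 per child.
P(none) = (1/4)^4 = 1/256; P(at least one) = 1 − 1/256 = 255/256.

255/256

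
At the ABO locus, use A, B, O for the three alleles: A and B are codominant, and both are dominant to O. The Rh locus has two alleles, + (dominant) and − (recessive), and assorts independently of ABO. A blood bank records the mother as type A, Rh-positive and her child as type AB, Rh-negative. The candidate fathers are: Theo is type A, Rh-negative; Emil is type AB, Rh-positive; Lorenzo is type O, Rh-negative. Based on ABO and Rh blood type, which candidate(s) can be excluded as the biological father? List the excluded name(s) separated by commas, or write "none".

Theo, Lorenzo

A candidate is excluded only if no genotype consistent with his phenotype could produce a type AB, Rh-negative child with a type A, Rh-positive mother.
Theo (type A, Rh-): no genotype consistent with that phenotype can produce a type-AB Rh- child with a type-A mother.
Lorenzo (type O, Rh-): no genotype consistent with that phenotype can produce a type-AB Rh- child with a type-A mother.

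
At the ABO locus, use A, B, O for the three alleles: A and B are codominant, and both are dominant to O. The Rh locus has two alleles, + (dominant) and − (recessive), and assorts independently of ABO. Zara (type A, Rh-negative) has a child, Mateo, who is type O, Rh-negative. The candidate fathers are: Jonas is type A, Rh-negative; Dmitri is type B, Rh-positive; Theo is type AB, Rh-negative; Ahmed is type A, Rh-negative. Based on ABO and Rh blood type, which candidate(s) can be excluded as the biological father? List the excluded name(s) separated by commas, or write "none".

Theo

A candidate is excluded only if no genotype consistent with his phenotype could produce a type O, Rh-negative child with a type A, Rh-negative mother.
Theo (type AB, Rh-): no genotype consistent with that phenotype can produce a type-O Rh- child with a type-A mother.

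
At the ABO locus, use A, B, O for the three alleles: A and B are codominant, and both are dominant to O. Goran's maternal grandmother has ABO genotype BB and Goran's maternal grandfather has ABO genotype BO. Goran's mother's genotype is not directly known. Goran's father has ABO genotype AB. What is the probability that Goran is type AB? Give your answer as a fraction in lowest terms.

Goran's mother's ABO genotype from BB × BO: 1/2 BB, 1/2 BO.
Crossing each possibility with the father AB and summing P(type AB): 1/2·1/2 + 1/2·1/4 = 3/8.

3/8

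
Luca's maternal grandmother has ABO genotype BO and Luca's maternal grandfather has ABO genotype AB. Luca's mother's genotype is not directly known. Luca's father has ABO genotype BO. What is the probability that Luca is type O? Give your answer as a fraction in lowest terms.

1/8

Luca's mother's ABO genotype from BO × AB: 1/4 AB, 1/4 AO, 1/4 BB, 1/4 BO.
Crossing each possibility with the father BO and summing P(type O): 1/4·0 + 1/4·1/4 + 1/4·0 + 1/4·1/4 = 1/8.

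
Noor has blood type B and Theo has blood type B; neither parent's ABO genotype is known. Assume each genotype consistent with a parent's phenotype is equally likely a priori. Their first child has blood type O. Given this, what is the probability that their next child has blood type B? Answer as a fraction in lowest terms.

3/4

Possible genotypes: Noor ∈ {I^B I^B, I^B i}; Theo ∈ {I^B I^B, I^B i}.
Weight each parental genotype pair by prior × P(type-O child):
  I^B i × I^B i: posterior weight 1; P(next child type B) = 3/4.
Weighted sum = 3/4.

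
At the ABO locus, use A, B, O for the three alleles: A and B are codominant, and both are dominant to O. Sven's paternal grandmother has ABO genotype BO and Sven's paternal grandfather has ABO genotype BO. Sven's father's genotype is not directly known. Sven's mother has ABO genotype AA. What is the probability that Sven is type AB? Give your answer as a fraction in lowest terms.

Sven's father's ABO genotype from BO × BO: 1/4 BB, 1/2 BO, 1/4 OO.
Crossing each possibility with the mother AA and summing P(type AB): 1/4·1 + 1/2·1/2 + 1/4·0 = 1/2.

1/2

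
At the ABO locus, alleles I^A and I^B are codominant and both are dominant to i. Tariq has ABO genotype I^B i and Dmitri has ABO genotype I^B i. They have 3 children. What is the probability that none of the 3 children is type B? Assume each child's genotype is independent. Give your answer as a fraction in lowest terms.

1/64

ABO cross I^B i × I^B i → 1/4 O, 3/4 B.
So P(type B) = 3/4 per child.
P(not type B) = 1/4 for one child; (1/4)^3 = 1/64.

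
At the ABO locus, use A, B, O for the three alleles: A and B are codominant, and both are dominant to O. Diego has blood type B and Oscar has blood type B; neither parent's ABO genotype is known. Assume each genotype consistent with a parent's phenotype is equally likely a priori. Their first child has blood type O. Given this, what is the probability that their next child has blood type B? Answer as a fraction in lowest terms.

Possible genotypes: Diego ∈ {BB, BO}; Oscar ∈ {BB, BO}.
Weight each parental genotype pair by prior × P(type-O child):
  BO × BO: posterior weight 1; P(next child type B) = 3/4.
Weighted sum = 3/4.

3/4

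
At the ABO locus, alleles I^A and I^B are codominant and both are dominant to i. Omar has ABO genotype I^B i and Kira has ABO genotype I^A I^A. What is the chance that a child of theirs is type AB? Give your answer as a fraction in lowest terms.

1/2

ABO cross I^B i × I^A I^A → offspring phenotypes: 1/2 A, 1/2 AB.
So P(type AB) = 1/2.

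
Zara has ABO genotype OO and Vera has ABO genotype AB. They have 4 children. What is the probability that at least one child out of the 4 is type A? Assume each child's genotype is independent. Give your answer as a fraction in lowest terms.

ABO cross OO × AB → 1/2 A, 1/2 B.
So P(type A) = 1/2 per child.
P(none) = (1/2)^4 = 1/16; P(at least one) = 1 − 1/16 = 15/16.

15/16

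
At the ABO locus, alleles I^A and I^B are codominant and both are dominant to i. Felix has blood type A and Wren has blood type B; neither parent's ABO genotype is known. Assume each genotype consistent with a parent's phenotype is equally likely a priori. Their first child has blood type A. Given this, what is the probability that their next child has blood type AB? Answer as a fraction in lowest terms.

Possible genotypes: Felix ∈ {I^A I^A, I^A i}; Wren ∈ {I^B I^B, I^B i}.
Weight each parental genotype pair by prior × P(type-A child):
  I^A I^A × I^B i: posterior weight 2/3; P(next child type AB) = 1/2.
  I^A i × I^B i: posterior weight 1/3; P(next child type AB) = 1/4.
Weighted sum = 5/12.

5/12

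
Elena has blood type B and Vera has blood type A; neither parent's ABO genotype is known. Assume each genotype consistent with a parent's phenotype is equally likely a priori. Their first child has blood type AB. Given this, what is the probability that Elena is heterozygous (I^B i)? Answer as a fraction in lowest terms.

Possible genotypes: Elena ∈ {I^B I^B, I^B i}; Vera ∈ {I^A I^A, I^A i}.
Weight each parental genotype pair by prior × P(type-AB child):
  I^B I^B × I^A I^A: posterior weight 4/9.
  I^B I^B × I^A i: posterior weight 2/9.
  I^B i × I^A I^A: posterior weight 2/9.
  I^B i × I^A i: posterior weight 1/9.
Sum the posterior weight over pairs where Elena is I^B i: 1/3.

1/3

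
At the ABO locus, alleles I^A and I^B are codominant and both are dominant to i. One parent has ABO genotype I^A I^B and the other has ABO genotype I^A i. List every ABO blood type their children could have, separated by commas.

A, B, AB

Gametes from I^A I^B × I^A i give offspring ABO genotypes I^A I^A, I^A I^B, I^A i, I^B i, i.e. phenotypes A, B, AB.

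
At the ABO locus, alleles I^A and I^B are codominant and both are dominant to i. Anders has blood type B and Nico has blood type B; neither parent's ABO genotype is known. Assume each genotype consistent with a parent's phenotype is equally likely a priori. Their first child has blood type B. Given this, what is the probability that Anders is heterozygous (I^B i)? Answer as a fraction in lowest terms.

Possible genotypes: Anders ∈ {I^B I^B, I^B i}; Nico ∈ {I^B I^B, I^B i}.
Weight each parental genotype pair by prior × P(type-B child):
  I^B I^B × I^B I^B: posterior weight 4/15.
  I^B I^B × I^B i: posterior weight 4/15.
  I^B i × I^B I^B: posterior weight 4/15.
  I^B i × I^B i: posterior weight 1/5.
Sum the posterior weight over pairs where Anders is I^B i: 7/15.

7/15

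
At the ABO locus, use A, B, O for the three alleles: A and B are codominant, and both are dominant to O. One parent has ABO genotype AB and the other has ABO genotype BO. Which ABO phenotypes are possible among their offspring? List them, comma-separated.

Gametes from AB × BO give offspring ABO genotypes AB, AO, BB, BO, i.e. phenotypes A, B, AB.

A, B, AB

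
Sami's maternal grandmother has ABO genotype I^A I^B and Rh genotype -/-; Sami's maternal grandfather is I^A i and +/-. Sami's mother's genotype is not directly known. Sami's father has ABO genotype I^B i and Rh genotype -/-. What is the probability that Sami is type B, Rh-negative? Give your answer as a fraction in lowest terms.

Sami's mother's ABO genotype from I^A I^B × I^A i: 1/4 I^A I^A, 1/4 I^A I^B, 1/4 I^A i, 1/4 I^B i.
Crossing each possibility with the father I^B i and summing P(type B): 1/4·0 + 1/4·1/2 + 1/4·1/4 + 1/4·3/4 = 3/8.
Similarly for Rh via the mother's Rh distribution: P(Rh-) = 3/4.
Independent loci: 3/8 × 3/4 = 9/32.

9/32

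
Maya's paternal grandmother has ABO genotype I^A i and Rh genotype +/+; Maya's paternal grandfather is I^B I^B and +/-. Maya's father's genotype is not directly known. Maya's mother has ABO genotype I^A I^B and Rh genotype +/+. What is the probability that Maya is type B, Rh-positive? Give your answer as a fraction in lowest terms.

3/8

Maya's father's ABO genotype from I^A i × I^B I^B: 1/2 I^A I^B, 1/2 I^B i.
Crossing each possibility with the mother I^A I^B and summing P(type B): 1/2·1/4 + 1/2·1/2 = 3/8.
Similarly for Rh via the father's Rh distribution: P(Rh+) = 1.
Independent loci: 3/8 × 1 = 3/8.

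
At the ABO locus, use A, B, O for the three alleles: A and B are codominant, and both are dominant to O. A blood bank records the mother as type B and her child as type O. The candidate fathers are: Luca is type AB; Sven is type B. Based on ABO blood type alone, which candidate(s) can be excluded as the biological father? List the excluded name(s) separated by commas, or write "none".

A candidate is excluded only if no genotype consistent with his phenotype could produce a type O child with a type B mother.
Luca (type AB): no genotype consistent with that phenotype can produce a type-O child with a type-B mother.

Luca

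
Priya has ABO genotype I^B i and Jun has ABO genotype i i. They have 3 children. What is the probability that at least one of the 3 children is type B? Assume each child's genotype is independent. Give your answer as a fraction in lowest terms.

ABO cross I^B i × i i → 1/2 O, 1/2 B.
So P(type B) = 1/2 per child.
P(none) = (1/2)^3 = 1/8; P(at least one) = 1 − 1/8 = 7/8.

7/8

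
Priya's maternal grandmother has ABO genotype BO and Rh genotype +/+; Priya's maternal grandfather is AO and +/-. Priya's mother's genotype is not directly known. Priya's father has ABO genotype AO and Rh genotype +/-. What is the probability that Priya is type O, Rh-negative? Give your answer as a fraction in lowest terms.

Priya's mother's ABO genotype from BO × AO: 1/4 AB, 1/4 AO, 1/4 BO, 1/4 OO.
Crossing each possibility with the father AO and summing P(type O): 1/4·0 + 1/4·1/4 + 1/4·1/4 + 1/4·1/2 = 1/4.
Similarly for Rh via the mother's Rh distribution: P(Rh-) = 1/8.
Independent loci: 1/4 × 1/8 = 1/32.

1/32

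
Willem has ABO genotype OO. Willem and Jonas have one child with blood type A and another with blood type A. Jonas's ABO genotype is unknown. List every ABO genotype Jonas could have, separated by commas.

AA, AB, AO

For each candidate genotype of Jonas, check whether crossing it with OO can produce every observed child phenotype.
  AA → possible child types {A} ✓
  AB → possible child types {A, B} ✓
  AO → possible child types {O, A} ✓
  BB → possible child types {B} ✗
  BO → possible child types {O, B} ✗
  OO → possible child types {O} ✗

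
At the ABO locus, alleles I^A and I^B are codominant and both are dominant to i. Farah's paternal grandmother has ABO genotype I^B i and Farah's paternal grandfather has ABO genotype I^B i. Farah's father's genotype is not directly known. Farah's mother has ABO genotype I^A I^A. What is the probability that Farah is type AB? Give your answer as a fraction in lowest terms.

1/2

Farah's father's ABO genotype from I^B i × I^B i: 1/4 I^B I^B, 1/2 I^B i, 1/4 i i.
Crossing each possibility with the mother I^A I^A and summing P(type AB): 1/4·1 + 1/2·1/2 + 1/4·0 = 1/2.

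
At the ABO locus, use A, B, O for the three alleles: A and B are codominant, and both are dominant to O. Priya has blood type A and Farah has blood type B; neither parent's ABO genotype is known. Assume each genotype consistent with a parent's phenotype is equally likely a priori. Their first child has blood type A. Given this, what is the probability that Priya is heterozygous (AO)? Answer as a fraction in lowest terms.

Possible genotypes: Priya ∈ {AA, AO}; Farah ∈ {BB, BO}.
Weight each parental genotype pair by prior × P(type-A child):
  AA × BO: posterior weight 2/3.
  AO × BO: posterior weight 1/3.
Sum the posterior weight over pairs where Priya is AO: 1/3.

1/3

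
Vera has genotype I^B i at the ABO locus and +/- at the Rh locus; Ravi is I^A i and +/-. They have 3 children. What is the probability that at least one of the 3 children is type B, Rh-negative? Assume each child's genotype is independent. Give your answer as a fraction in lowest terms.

721/4096

ABO cross I^B i × I^A i → 1/4 O, 1/4 A, 1/4 B, 1/4 AB.
Rh cross +/- × +/- → 3/4 Rh+, 1/4 Rh-; so P(type B, Rh-negative) = 1/4 × 1/4 = 1/16 per child.
P(none) = (15/16)^3 = 3375/4096; P(at least one) = 1 − 3375/4096 = 721/4096.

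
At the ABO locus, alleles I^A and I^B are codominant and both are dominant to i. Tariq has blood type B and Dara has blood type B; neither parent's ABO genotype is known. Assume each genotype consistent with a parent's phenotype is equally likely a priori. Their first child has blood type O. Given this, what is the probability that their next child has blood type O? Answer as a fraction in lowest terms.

Possible genotypes: Tariq ∈ {I^B I^B, I^B i}; Dara ∈ {I^B I^B, I^B i}.
Weight each parental genotype pair by prior × P(type-O child):
  I^B i × I^B i: posterior weight 1; P(next child type O) = 1/4.
Weighted sum = 1/4.

1/4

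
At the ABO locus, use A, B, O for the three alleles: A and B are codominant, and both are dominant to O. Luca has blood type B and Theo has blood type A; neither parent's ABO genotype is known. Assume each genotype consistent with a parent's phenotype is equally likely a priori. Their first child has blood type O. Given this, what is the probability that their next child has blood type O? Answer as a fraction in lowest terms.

1/4

Possible genotypes: Luca ∈ {BB, BO}; Theo ∈ {AA, AO}.
Weight each parental genotype pair by prior × P(type-O child):
  BO × AO: posterior weight 1; P(next child type O) = 1/4.
Weighted sum = 1/4.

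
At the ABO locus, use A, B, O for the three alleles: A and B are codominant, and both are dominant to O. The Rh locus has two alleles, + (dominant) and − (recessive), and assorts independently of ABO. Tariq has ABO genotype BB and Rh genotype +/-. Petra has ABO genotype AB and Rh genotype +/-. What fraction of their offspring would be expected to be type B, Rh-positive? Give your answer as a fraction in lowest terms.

3/8

ABO cross BB × AB → offspring phenotypes: 1/2 B, 1/2 AB.
Rh cross +/- × +/- → 3/4 Rh+, 1/4 Rh-.
Independent loci: P(type B, Rh-positive) = 1/2 × 3/4 = 3/8.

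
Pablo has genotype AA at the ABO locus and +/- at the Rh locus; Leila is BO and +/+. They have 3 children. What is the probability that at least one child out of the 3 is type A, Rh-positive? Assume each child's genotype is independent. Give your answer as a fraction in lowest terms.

7/8

ABO cross AA × BO → 1/2 A, 1/2 AB.
Rh cross +/- × +/+ → 1 Rh+; so P(type A, Rh-positive) = 1/2 × 1 = 1/2 per child.
P(none) = (1/2)^3 = 1/8; P(at least one) = 1 − 1/8 = 7/8.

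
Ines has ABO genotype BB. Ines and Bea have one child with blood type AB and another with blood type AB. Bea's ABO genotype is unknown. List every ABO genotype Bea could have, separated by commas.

For each candidate genotype of Bea, check whether crossing it with BB can produce every observed child phenotype.
  AA → possible child types {AB} ✓
  AB → possible child types {B, AB} ✓
  AO → possible child types {B, AB} ✓
  BB → possible child types {B} ✗
  BO → possible child types {B} ✗
  OO → possible child types {B} ✗

AA, AB, AO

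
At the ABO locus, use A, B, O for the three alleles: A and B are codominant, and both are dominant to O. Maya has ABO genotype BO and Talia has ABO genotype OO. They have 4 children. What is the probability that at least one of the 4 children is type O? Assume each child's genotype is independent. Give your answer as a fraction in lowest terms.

ABO cross BO × OO → 1/2 O, 1/2 B.
So P(type O) = 1/2 per child.
P(none) = (1/2)^4 = 1/16; P(at least one) = 1 − 1/16 = 15/16.

15/16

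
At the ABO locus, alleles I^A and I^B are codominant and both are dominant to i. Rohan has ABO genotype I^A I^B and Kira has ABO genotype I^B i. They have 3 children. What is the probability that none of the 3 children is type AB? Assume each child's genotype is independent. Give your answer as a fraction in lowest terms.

27/64

ABO cross I^A I^B × I^B i → 1/4 A, 1/2 B, 1/4 AB.
So P(type AB) = 1/4 per child.
P(not type AB) = 3/4 for one child; (3/4)^3 = 27/64.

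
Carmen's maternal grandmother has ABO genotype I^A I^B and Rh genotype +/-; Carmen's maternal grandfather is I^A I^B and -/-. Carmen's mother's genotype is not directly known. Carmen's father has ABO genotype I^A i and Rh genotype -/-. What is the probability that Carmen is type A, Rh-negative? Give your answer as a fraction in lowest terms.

Carmen's mother's ABO genotype from I^A I^B × I^A I^B: 1/4 I^A I^A, 1/2 I^A I^B, 1/4 I^B I^B.
Crossing each possibility with the father I^A i and summing P(type A): 1/4·1 + 1/2·1/2 + 1/4·0 = 1/2.
Similarly for Rh via the mother's Rh distribution: P(Rh-) = 3/4.
Independent loci: 1/2 × 3/4 = 3/8.

3/8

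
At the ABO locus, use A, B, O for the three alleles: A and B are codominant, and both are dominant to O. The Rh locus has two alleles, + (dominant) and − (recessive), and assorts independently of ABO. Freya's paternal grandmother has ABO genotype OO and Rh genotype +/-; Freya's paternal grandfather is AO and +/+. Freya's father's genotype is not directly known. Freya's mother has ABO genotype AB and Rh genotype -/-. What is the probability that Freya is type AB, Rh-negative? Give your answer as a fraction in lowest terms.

Freya's father's ABO genotype from OO × AO: 1/2 AO, 1/2 OO.
Crossing each possibility with the mother AB and summing P(type AB): 1/2·1/4 + 1/2·0 = 1/8.
Similarly for Rh via the father's Rh distribution: P(Rh-) = 1/4.
Independent loci: 1/8 × 1/4 = 1/32.

1/32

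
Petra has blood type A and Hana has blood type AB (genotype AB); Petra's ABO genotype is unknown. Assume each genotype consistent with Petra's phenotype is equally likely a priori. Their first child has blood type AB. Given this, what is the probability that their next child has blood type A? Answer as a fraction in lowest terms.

Possible genotypes: Petra ∈ {AA, AO}; Hana ∈ {AB}.
Weight each parental genotype pair by prior × P(type-AB child):
  AA × AB: posterior weight 2/3; P(next child type A) = 1/2.
  AO × AB: posterior weight 1/3; P(next child type A) = 1/2.
Weighted sum = 1/2.

1/2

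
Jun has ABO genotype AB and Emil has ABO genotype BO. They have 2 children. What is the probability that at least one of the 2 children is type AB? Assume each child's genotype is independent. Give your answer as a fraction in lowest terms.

ABO cross AB × BO → 1/4 A, 1/2 B, 1/4 AB.
So P(type AB) = 1/4 per child.
P(none) = (3/4)^2 = 9/16; P(at least one) = 1 − 9/16 = 7/16.

7/16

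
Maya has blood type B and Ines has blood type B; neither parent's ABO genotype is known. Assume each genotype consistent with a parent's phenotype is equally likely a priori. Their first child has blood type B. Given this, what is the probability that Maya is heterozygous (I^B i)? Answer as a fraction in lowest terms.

7/15

Possible genotypes: Maya ∈ {I^B I^B, I^B i}; Ines ∈ {I^B I^B, I^B i}.
Weight each parental genotype pair by prior × P(type-B child):
  I^B I^B × I^B I^B: posterior weight 4/15.
  I^B I^B × I^B i: posterior weight 4/15.
  I^B i × I^B I^B: posterior weight 4/15.
  I^B i × I^B i: posterior weight 1/5.
Sum the posterior weight over pairs where Maya is I^B i: 7/15.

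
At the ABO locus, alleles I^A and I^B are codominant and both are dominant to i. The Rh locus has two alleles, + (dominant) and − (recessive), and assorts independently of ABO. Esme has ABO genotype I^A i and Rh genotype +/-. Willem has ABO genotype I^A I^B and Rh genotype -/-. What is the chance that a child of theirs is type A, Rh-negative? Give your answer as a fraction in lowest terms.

1/4

ABO cross I^A i × I^A I^B → offspring phenotypes: 1/2 A, 1/4 B, 1/4 AB.
Rh cross +/- × -/- → 1/2 Rh+, 1/2 Rh-.
Independent loci: P(type A, Rh-negative) = 1/2 × 1/2 = 1/4.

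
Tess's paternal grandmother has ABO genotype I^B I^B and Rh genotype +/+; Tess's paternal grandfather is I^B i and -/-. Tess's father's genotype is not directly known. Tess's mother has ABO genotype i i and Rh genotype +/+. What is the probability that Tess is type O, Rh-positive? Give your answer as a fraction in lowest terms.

1/4

Tess's father's ABO genotype from I^B I^B × I^B i: 1/2 I^B I^B, 1/2 I^B i.
Crossing each possibility with the mother i i and summing P(type O): 1/2·0 + 1/2·1/2 = 1/4.
Similarly for Rh via the father's Rh distribution: P(Rh+) = 1.
Independent loci: 1/4 × 1 = 1/4.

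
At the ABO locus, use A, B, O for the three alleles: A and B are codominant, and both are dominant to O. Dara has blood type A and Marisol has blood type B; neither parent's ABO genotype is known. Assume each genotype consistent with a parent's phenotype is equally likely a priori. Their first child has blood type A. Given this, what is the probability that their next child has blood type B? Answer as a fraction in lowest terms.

1/12

Possible genotypes: Dara ∈ {AA, AO}; Marisol ∈ {BB, BO}.
Weight each parental genotype pair by prior × P(type-A child):
  AA × BO: posterior weight 2/3; P(next child type B) = 0.
  AO × BO: posterior weight 1/3; P(next child type B) = 1/4.
Weighted sum = 1/12.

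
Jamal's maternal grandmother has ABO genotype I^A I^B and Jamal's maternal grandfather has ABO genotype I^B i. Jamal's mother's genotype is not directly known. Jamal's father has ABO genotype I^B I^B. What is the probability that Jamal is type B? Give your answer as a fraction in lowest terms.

3/4

Jamal's mother's ABO genotype from I^A I^B × I^B i: 1/4 I^A I^B, 1/4 I^A i, 1/4 I^B I^B, 1/4 I^B i.
Crossing each possibility with the father I^B I^B and summing P(type B): 1/4·1/2 + 1/4·1/2 + 1/4·1 + 1/4·1 = 3/4.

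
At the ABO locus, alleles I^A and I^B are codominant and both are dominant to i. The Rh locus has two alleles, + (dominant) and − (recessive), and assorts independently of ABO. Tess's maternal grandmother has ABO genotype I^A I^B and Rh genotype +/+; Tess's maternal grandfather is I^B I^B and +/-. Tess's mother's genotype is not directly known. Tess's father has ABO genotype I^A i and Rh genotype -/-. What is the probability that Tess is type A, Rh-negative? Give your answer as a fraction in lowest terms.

1/16

Tess's mother's ABO genotype from I^A I^B × I^B I^B: 1/2 I^A I^B, 1/2 I^B I^B.
Crossing each possibility with the father I^A i and summing P(type A): 1/2·1/2 + 1/2·0 = 1/4.
Similarly for Rh via the mother's Rh distribution: P(Rh-) = 1/4.
Independent loci: 1/4 × 1/4 = 1/16.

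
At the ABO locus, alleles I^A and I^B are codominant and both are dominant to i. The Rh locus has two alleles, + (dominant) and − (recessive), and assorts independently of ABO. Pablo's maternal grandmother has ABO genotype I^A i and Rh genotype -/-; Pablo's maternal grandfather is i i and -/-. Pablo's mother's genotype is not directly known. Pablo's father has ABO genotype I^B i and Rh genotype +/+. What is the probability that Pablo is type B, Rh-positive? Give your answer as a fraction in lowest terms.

3/8

Pablo's mother's ABO genotype from I^A i × i i: 1/2 I^A i, 1/2 i i.
Crossing each possibility with the father I^B i and summing P(type B): 1/2·1/4 + 1/2·1/2 = 3/8.
Similarly for Rh via the mother's Rh distribution: P(Rh+) = 1.
Independent loci: 3/8 × 1 = 3/8.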